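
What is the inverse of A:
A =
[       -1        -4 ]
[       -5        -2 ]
det(A) = -18
A⁻¹ =
[      1/9      -2/9 ]
[    -5/18      1/18 ]

For a 2×2 matrix A = [[a, b], [c, d]] with det(A) ≠ 0, A⁻¹ = (1/det(A)) * [[d, -b], [-c, a]].
det(A) = (-1)*(-2) - (-4)*(-5) = 2 - 20 = -18.
A⁻¹ = (1/-18) * [[-2, 4], [5, -1]].
Dividing each entry by -18 and reducing:
A⁻¹ =
[      1/9      -2/9 ]
[    -5/18      1/18 ]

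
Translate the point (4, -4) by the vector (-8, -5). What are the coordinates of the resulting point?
(-4, -9)

Translation by (-8, -5):
x' = 4 + -8 = -4
y' = -4 + -5 = -9
Homogeneous matrix: [[1, 0, -8], [0, 1, -5], [0, 0, 1]]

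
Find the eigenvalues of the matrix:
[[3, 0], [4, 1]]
λ = 1 and λ = 3

Characteristic equation: det(A - λI) = 0
λ² - (trace)λ + (det) = 0
λ² - (4)λ + (3) = 0
λ² - 4λ + 3 = 0
Solving: λ = 1, 3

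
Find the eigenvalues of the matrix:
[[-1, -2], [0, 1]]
λ = -1 and λ = 1

Characteristic equation: det(A - λI) = 0
λ² - (trace)λ + (det) = 0
λ² - (0)λ + (-1) = 0
λ² - 0λ - 1 = 0
Solving: λ = -1, 1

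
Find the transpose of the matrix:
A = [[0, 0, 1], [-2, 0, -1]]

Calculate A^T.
[[0, -2], [0, 0], [1, -1]]

The transpose sends entry (i,j) to (j,i); rows become columns.
Row 0 of A: [0, 0, 1] -> column 0 of A^T.
Row 1 of A: [-2, 0, -1] -> column 1 of A^T.
A^T = [[0, -2], [0, 0], [1, -1]]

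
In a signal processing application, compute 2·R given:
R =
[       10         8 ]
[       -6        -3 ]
2R =
[       20        16 ]
[      -12        -6 ]

Scalar multiplication is elementwise: (2R)[i][j] = 2 * R[i][j].
  (2R)[0][0] = 2 * (10) = 20
  (2R)[0][1] = 2 * (8) = 16
  (2R)[1][0] = 2 * (-6) = -12
  (2R)[1][1] = 2 * (-3) = -6
2R =
[       20        16 ]
[      -12        -6 ]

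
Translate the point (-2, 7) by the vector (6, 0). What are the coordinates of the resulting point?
(4, 7)

Translation by (6, 0):
x' = -2 + 6 = 4
y' = 7 + 0 = 7
Homogeneous matrix: [[1, 0, 6], [0, 1, 0], [0, 0, 1]]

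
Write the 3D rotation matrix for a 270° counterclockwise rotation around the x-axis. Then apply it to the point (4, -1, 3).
R = [[1, 0, 0], [0, 0, 1], [0, -1, 0]]; R·(4, -1, 3) = (4, 3, 1)

Rotation matrix for 270° around x-axis:
cos(270°) = 0, sin(270°) = -1
R = [[1, 0, 0], [0, 0, 1], [0, -1, 0]]
Apply to (4, -1, 3): R·[4, -1, 3]ᵀ = (4, 3, 1)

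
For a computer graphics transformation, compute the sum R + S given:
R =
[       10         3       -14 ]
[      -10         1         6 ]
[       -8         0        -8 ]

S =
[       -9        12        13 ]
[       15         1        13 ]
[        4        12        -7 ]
R + S =
[        1        15        -1 ]
[        5         2        19 ]
[       -4        12       -15 ]

Matrix addition is elementwise: (R+S)[i][j] = R[i][j] + S[i][j].
  (R+S)[0][0] = (10) + (-9) = 1
  (R+S)[0][1] = (3) + (12) = 15
  (R+S)[0][2] = (-14) + (13) = -1
  (R+S)[1][0] = (-10) + (15) = 5
  (R+S)[1][1] = (1) + (1) = 2
  (R+S)[1][2] = (6) + (13) = 19
  (R+S)[2][0] = (-8) + (4) = -4
  (R+S)[2][1] = (0) + (12) = 12
  (R+S)[2][2] = (-8) + (-7) = -15
R + S =
[        1        15        -1 ]
[        5         2        19 ]
[       -4        12       -15 ]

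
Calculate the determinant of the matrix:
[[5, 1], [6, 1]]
-1

For a 2×2 matrix [[a, b], [c, d]], det = ad - bc
det = (5)(1) - (1)(6) = 5 - 6 = -1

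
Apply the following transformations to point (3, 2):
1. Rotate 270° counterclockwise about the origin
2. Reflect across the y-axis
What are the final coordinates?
(-2, -3)

Step 1: Rotate 270° → (2, -3)
Step 2: Reflect across the y-axis → (-2, -3)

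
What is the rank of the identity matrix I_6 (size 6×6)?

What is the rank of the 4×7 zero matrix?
rank(I_6) = 6, rank(0) = 0

The identity I_6 has 6 columns that are the standard basis vectors e_1, …, e_6. These are linearly independent, so all 6 columns are pivots and rank(I_6) = 6.
The 4×7 zero matrix has every entry zero, so every row is the zero row and there are no pivots; rank(0) = 0.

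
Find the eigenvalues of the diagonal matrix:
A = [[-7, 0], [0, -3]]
λ₁ = -7, λ₂ = -3

The characteristic polynomial of A is det(A - λI) = (-7 - λ)(-3 - λ) = 0.
The roots are λ = -7 and λ = -3, so the eigenvalues are the diagonal entries.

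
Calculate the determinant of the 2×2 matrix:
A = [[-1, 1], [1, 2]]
-3

For A = [[a, b], [c, d]], det(A) = a*d - b*c.
det(A) = (-1)*(2) - (1)*(1) = -2 - 1 = -3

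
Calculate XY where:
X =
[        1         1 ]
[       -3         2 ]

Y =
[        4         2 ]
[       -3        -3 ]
XY =
[        1        -1 ]
[      -18       -12 ]

Matrix multiplication: (XY)[i][j] = sum over k of X[i][k] * Y[k][j].
  (XY)[0][0] = (1)*(4) + (1)*(-3) = 1
  (XY)[0][1] = (1)*(2) + (1)*(-3) = -1
  (XY)[1][0] = (-3)*(4) + (2)*(-3) = -18
  (XY)[1][1] = (-3)*(2) + (2)*(-3) = -12
XY =
[        1        -1 ]
[      -18       -12 ]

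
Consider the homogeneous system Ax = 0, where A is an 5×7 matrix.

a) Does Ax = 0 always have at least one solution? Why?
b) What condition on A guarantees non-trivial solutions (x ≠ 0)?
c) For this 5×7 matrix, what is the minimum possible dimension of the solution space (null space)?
a) Yes, x = 0 is always a solution. b) When A has linearly dependent columns (rank < n). c) Minimum nullity = 2.

a) x = 0 satisfies A·0 = 0, so the zero vector is always a solution.
b) Non-trivial solutions exist iff the columns of A are linearly dependent, equivalently rank(A) < n (the number of columns).
c) By rank-nullity, rank(A) + nullity(A) = n = 7. Since A has only 5 rows, rank(A) ≤ 5, so nullity(A) ≥ 7 - 5 = 2.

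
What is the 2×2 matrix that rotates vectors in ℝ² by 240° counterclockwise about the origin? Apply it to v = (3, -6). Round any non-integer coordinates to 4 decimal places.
R = [[-1/2, √3/2], [-√3/2, -1/2]]; R·v = (-6.6962, 0.4019)

A counterclockwise rotation by angle θ in ℝ² has matrix R(θ) = [[cos θ, -sin θ], [sin θ, cos θ]].
For θ = 240°: cos θ = -1/2, sin θ = -√3/2.
R(240°) = [[-1/2, √3/2], [-√3/2, -1/2]].
R·v = [-1/2·3 + (√3/2)·-6, -√3/2·3 + -1/2·-6] = (-6.6962, 0.4019).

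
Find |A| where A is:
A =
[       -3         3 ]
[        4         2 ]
det(A) = -18

For a 2×2 matrix [[a, b], [c, d]], det = a*d - b*c.
det(A) = (-3)*(2) - (3)*(4) = -6 - 12 = -18.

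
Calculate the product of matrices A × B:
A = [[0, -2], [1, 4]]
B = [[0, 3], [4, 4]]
[[-8, -8], [16, 19]]

Matrix multiplication:
C[0][0] = 0×0 + -2×4 = -8
C[0][1] = 0×3 + -2×4 = -8
C[1][0] = 1×0 + 4×4 = 16
C[1][1] = 1×3 + 4×4 = 19
Result: [[-8, -8], [16, 19]]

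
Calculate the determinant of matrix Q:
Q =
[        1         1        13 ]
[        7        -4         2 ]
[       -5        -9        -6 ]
det(Q) = -1005

Expand along row 0 (cofactor expansion): det(Q) = a*(e*i - f*h) - b*(d*i - f*g) + c*(d*h - e*g), where the 3×3 is [[a, b, c], [d, e, f], [g, h, i]].
Minor M_00 = (-4)*(-6) - (2)*(-9) = 24 + 18 = 42.
Minor M_01 = (7)*(-6) - (2)*(-5) = -42 + 10 = -32.
Minor M_02 = (7)*(-9) - (-4)*(-5) = -63 - 20 = -83.
det(Q) = (1)*(42) - (1)*(-32) + (13)*(-83) = 42 + 32 - 1079 = -1005.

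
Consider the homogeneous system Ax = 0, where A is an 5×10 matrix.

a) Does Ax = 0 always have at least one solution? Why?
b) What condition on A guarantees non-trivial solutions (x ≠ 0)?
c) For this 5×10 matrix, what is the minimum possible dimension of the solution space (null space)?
a) Yes, x = 0 is always a solution. b) When A has linearly dependent columns (rank < n). c) Minimum nullity = 5.

a) x = 0 satisfies A·0 = 0, so the zero vector is always a solution.
b) Non-trivial solutions exist iff the columns of A are linearly dependent, equivalently rank(A) < n (the number of columns).
c) By rank-nullity, rank(A) + nullity(A) = n = 10. Since A has only 5 rows, rank(A) ≤ 5, so nullity(A) ≥ 10 - 5 = 5.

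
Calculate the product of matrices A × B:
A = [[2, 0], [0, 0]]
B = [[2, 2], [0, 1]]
[[4, 4], [0, 0]]

Matrix multiplication:
C[0][0] = 2×2 + 0×0 = 4
C[0][1] = 2×2 + 0×1 = 4
C[1][0] = 0×2 + 0×0 = 0
C[1][1] = 0×2 + 0×1 = 0
Result: [[4, 4], [0, 0]]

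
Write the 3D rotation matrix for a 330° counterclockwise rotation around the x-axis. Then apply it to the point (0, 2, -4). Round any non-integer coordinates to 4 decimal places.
R = [[1, 0, 0], [0, √3/2, 1/2], [0, -1/2, √3/2]]; R·(0, 2, -4) = (0.0000, -0.2679, -4.4641)

Rotation matrix for 330° around x-axis:
cos(330°) = √3/2, sin(330°) = -1/2
R = [[1, 0, 0], [0, √3/2, 1/2], [0, -1/2, √3/2]]
Apply to (0, 2, -4): R·[0, 2, -4]ᵀ = (0.0000, -0.2679, -4.4641)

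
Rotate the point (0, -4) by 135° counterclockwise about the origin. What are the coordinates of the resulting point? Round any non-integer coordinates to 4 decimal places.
(2.8284, 2.8284)

Rotation matrix R(θ) = [[cos θ, -sin θ], [sin θ, cos θ]]; for θ = 135°:
R = [[-√2/2, -√2/2], [√2/2, -√2/2]]
Result: R × [0, -4]ᵀ = [-√2/2·0 + (-√2/2)·-4, √2/2·0 + (-√2/2)·-4]ᵀ = (2.8284, 2.8284)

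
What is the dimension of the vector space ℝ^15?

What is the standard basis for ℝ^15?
Dimension = 15; standard basis = {e_1, e_2, e_3, …, e_15}

ℝ^15 is the space of 15-tuples of real numbers; its dimension is 15.
The standard basis consists of 15 vectors: e_1, e_2, e_3, …, e_15, where e_i is the vector with 1 in position i and 0 elsewhere.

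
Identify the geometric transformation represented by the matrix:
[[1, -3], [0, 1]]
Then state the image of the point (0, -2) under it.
horizontal shear with factor -3; image of (0, -2) is (6, -2)

The matrix [[1, k], [0, 1]] sends (x, y) to (x + -3y, y), leaving the y-coordinate fixed: a horizontal shear.
The matrix [[1, -3], [0, 1]] represents: horizontal shear with factor -3.
Applying it to (0, -2): [1·0 + -3·-2, 0·0 + 1·-2] = (6, -2).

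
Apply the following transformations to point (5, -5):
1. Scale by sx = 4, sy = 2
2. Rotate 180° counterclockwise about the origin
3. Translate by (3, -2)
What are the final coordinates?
(-17, 8)

Step 1: Scale → (20, -10)
Step 2: Rotate 180° → (-20, 10)
Step 3: Translate → (-17, 8)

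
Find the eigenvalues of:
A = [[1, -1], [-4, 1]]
λ = -1, 3

Solve det(A - λI) = 0. For a 2×2 matrix this is λ² - (trace)λ + det = 0.
trace(A) = 1 + 1 = 2.
det(A) = (1)*(1) - (-1)*(-4) = 1 - 4 = -3.
Characteristic equation: λ² - (2)λ + (-3) = 0.
Discriminant: (2)² - 4*(-3) = 4 + 12 = 16.
Roots: λ = (2 ± √16) / 2 = -1, 3.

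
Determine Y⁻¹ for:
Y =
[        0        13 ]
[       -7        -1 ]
det(Y) = 91
Y⁻¹ =
[    -1/91      -1/7 ]
[     1/13         0 ]

For a 2×2 matrix Y = [[a, b], [c, d]] with det(Y) ≠ 0, Y⁻¹ = (1/det(Y)) * [[d, -b], [-c, a]].
det(Y) = (0)*(-1) - (13)*(-7) = 0 + 91 = 91.
Y⁻¹ = (1/91) * [[-1, -13], [7, 0]].
Dividing each entry by 91 and reducing:
Y⁻¹ =
[    -1/91      -1/7 ]
[     1/13         0 ]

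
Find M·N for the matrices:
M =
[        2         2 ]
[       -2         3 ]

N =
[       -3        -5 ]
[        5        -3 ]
MN =
[        4       -16 ]
[       21         1 ]

Matrix multiplication: (MN)[i][j] = sum over k of M[i][k] * N[k][j].
  (MN)[0][0] = (2)*(-3) + (2)*(5) = 4
  (MN)[0][1] = (2)*(-5) + (2)*(-3) = -16
  (MN)[1][0] = (-2)*(-3) + (3)*(5) = 21
  (MN)[1][1] = (-2)*(-5) + (3)*(-3) = 1
MN =
[        4       -16 ]
[       21         1 ]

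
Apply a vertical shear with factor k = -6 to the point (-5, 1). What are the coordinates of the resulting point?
(-5, 31)

Shear matrix for vertical shear with factor k = -6:
[[1, 0], [-6, 1]]
Result: (-5, 1) → (-5, 31)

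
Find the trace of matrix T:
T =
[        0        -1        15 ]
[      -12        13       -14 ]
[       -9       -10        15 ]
tr(T) = 0 + 13 + 15 = 28

The trace of a square matrix is the sum of its diagonal entries.
Diagonal entries of T: T[0][0] = 0, T[1][1] = 13, T[2][2] = 15.
tr(T) = 0 + 13 + 15 = 28.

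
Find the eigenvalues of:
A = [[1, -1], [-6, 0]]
λ = -2, 3

Solve det(A - λI) = 0. For a 2×2 matrix this is λ² - (trace)λ + det = 0.
trace(A) = 1 + 0 = 1.
det(A) = (1)*(0) - (-1)*(-6) = 0 - 6 = -6.
Characteristic equation: λ² - (1)λ + (-6) = 0.
Discriminant: (1)² - 4*(-6) = 1 + 24 = 25.
Roots: λ = (1 ± √25) / 2 = -2, 3.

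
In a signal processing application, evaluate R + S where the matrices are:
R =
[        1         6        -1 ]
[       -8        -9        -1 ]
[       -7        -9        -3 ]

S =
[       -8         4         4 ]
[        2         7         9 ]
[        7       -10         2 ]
R + S =
[       -7        10         3 ]
[       -6        -2         8 ]
[        0       -19        -1 ]

Matrix addition is elementwise: (R+S)[i][j] = R[i][j] + S[i][j].
  (R+S)[0][0] = (1) + (-8) = -7
  (R+S)[0][1] = (6) + (4) = 10
  (R+S)[0][2] = (-1) + (4) = 3
  (R+S)[1][0] = (-8) + (2) = -6
  (R+S)[1][1] = (-9) + (7) = -2
  (R+S)[1][2] = (-1) + (9) = 8
  (R+S)[2][0] = (-7) + (7) = 0
  (R+S)[2][1] = (-9) + (-10) = -19
  (R+S)[2][2] = (-3) + (2) = -1
R + S =
[       -7        10         3 ]
[       -6        -2         8 ]
[        0       -19        -1 ]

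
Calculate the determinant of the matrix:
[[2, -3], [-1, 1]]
-1

For a 2×2 matrix [[a, b], [c, d]], det = ad - bc
det = (2)(1) - (-3)(-1) = 2 - 3 = -1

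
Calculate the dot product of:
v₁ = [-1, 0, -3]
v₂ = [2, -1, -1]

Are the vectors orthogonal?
1, No

The dot product is the sum of products of corresponding components.
v₁·v₂ = (-1)*(2) + (0)*(-1) + (-3)*(-1) = -2 + 0 + 3 = 1.
Two vectors are orthogonal iff their dot product is 0; here the dot product is 1, so the vectors are not orthogonal.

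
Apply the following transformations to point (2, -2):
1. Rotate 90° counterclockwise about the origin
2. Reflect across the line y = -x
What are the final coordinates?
(-2, -2)

Step 1: Rotate 90° → (2, 2)
Step 2: Reflect across the line y = -x → (-2, -2)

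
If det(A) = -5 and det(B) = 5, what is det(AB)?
-25

Use the multiplicative property of determinants: det(AB) = det(A)*det(B).
det(AB) = (-5)*(5) = -25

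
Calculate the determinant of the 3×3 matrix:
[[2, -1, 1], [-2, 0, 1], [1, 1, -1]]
-3

Expansion along first row:
det = 2·det([[0,1],[1,-1]]) - -1·det([[-2,1],[1,-1]]) + 1·det([[-2,0],[1,1]])
    = 2·(0·-1 - 1·1) - -1·(-2·-1 - 1·1) + 1·(-2·1 - 0·1)
    = 2·-1 - -1·1 + 1·-2
    = -2 + 1 + -2 = -3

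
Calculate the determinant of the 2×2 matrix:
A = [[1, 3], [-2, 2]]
8

For A = [[a, b], [c, d]], det(A) = a*d - b*c.
det(A) = (1)*(2) - (3)*(-2) = 2 - -6 = 8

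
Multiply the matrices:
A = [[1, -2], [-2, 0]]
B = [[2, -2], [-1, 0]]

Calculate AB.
[[4, -2], [-4, 4]]

Each entry (i,j) of AB = sum over k of A[i][k]*B[k][j].
(AB)[0][0] = (1)*(2) + (-2)*(-1) = 4
(AB)[0][1] = (1)*(-2) + (-2)*(0) = -2
(AB)[1][0] = (-2)*(2) + (0)*(-1) = -4
(AB)[1][1] = (-2)*(-2) + (0)*(0) = 4
AB = [[4, -2], [-4, 4]]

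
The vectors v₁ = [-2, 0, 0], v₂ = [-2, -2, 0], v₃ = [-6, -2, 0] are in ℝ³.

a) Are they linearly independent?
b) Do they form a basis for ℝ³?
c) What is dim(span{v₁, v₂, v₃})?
Not independent, not a basis, dim(span) = 2

Check whether v₃ can be written as a linear combination of v₁ and v₂.
v₃ = (2)·v₁ + (1)·v₂ = [-6, -2, 0], so the three vectors are linearly dependent.
Thus they do not form a basis for ℝ³, and dim(span{v₁, v₂, v₃}) = 2 (spanned by v₁ and v₂).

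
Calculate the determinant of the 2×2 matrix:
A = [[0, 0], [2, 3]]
0

For A = [[a, b], [c, d]], det(A) = a*d - b*c.
det(A) = (0)*(3) - (0)*(2) = 0 - 0 = 0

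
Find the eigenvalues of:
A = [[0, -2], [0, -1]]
λ = -1, 0

Solve det(A - λI) = 0. For a 2×2 matrix this is λ² - (trace)λ + det = 0.
trace(A) = 0 - 1 = -1.
det(A) = (0)*(-1) - (-2)*(0) = 0 - 0 = 0.
Characteristic equation: λ² - (-1)λ + (0) = 0.
Discriminant: (-1)² - 4*(0) = 1 - 0 = 1.
Roots: λ = (-1 ± √1) / 2 = -1, 0.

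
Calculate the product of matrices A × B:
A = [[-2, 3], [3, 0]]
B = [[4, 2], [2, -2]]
[[-2, -10], [12, 6]]

Matrix multiplication:
C[0][0] = -2×4 + 3×2 = -2
C[0][1] = -2×2 + 3×-2 = -10
C[1][0] = 3×4 + 0×2 = 12
C[1][1] = 3×2 + 0×-2 = 6
Result: [[-2, -10], [12, 6]]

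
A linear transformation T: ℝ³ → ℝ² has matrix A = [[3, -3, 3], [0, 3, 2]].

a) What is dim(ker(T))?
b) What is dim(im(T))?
dim(ker) = 1, dim(im) = 2

The two rows are not scalar multiples of one another (no single k satisfies row 2 = k × row 1), so they are linearly independent.
Thus rank(A) = 2.
dim(im(T)) = rank(A) = 2.
By the rank-nullity theorem applied to T: ℝ³ → ℝ², rank(A) + nullity(A) = 3 (the domain dimension), so dim(ker(T)) = 3 - 2 = 1.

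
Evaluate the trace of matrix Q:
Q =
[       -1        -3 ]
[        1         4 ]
tr(Q) = -1 + 4 = 3

The trace of a square matrix is the sum of its diagonal entries.
Diagonal entries of Q: Q[0][0] = -1, Q[1][1] = 4.
tr(Q) = -1 + 4 = 3.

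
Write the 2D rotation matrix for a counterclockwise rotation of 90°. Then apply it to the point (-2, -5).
R = [[0, -1], [1, 0]]; R·(-2, -5) = (5, -2)

Rotation matrix formula: R(θ) = [[cos θ, -sin θ], [sin θ, cos θ]]
For θ = 90°:
cos(90°) = 0
sin(90°) = 1
R = [[0, -1], [1, 0]]
Apply to (-2, -5): [0·-2 + (-1)·-5, 1·-2 + 0·-5] = (5, -2)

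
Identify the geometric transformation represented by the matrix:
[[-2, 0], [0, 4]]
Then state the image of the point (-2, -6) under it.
non-uniform scaling by (-2, 4); image of (-2, -6) is (4, -24)

This is diagonal with distinct entries, so it scales the x-axis by -2 and the y-axis by 4.
The matrix [[-2, 0], [0, 4]] represents: non-uniform scaling by (-2, 4).
Applying it to (-2, -6): [-2·-2 + 0·-6, 0·-2 + 4·-6] = (4, -24).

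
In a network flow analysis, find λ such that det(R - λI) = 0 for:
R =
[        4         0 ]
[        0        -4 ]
λ = -4, 4

Solve det(R - λI) = 0. For a 2×2 matrix the characteristic equation is λ² - (trace)λ + det = 0.
trace(R) = a + d = 4 - 4 = 0.
det(R) = a*d - b*c = (4)*(-4) - (0)*(0) = -16 - 0 = -16.
Characteristic equation: λ² - (0)λ + (-16) = 0.
Discriminant = (0)² - 4*(-16) = 0 + 64 = 64.
λ = (0 ± √64) / 2 = (0 ± 8) / 2 = -4, 4.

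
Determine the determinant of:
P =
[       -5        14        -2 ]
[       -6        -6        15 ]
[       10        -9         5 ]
det(P) = 1767

Expand along row 0 (cofactor expansion): det(P) = a*(e*i - f*h) - b*(d*i - f*g) + c*(d*h - e*g), where the 3×3 is [[a, b, c], [d, e, f], [g, h, i]].
Minor M_00 = (-6)*(5) - (15)*(-9) = -30 + 135 = 105.
Minor M_01 = (-6)*(5) - (15)*(10) = -30 - 150 = -180.
Minor M_02 = (-6)*(-9) - (-6)*(10) = 54 + 60 = 114.
det(P) = (-5)*(105) - (14)*(-180) + (-2)*(114) = -525 + 2520 - 228 = 1767.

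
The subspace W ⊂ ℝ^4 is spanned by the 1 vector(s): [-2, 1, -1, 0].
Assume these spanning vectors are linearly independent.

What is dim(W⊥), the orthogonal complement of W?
dim(W⊥) = 3

For any subspace W of ℝ^n, dim(W) + dim(W⊥) = n (the whole-space dimension).
Here the given 1 vectors are linearly independent, so dim(W) = 1.
Thus dim(W⊥) = n - dim(W) = 4 - 1 = 3.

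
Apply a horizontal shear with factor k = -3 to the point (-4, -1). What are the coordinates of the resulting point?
(-1, -1)

Shear matrix for horizontal shear with factor k = -3:
[[1, -3], [0, 1]]
Result: (-4, -1) → (-1, -1)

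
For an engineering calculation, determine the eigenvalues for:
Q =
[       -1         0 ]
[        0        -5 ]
λ = -5, -1

Solve det(Q - λI) = 0. For a 2×2 matrix the characteristic equation is λ² - (trace)λ + det = 0.
trace(Q) = a + d = -1 - 5 = -6.
det(Q) = a*d - b*c = (-1)*(-5) - (0)*(0) = 5 - 0 = 5.
Characteristic equation: λ² - (-6)λ + (5) = 0.
Discriminant = (-6)² - 4*(5) = 36 - 20 = 16.
λ = (-6 ± √16) / 2 = (-6 ± 4) / 2 = -5, -1.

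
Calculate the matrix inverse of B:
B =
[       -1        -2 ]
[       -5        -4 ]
det(B) = -6
B⁻¹ =
[      2/3      -1/3 ]
[     -5/6       1/6 ]

For a 2×2 matrix B = [[a, b], [c, d]] with det(B) ≠ 0, B⁻¹ = (1/det(B)) * [[d, -b], [-c, a]].
det(B) = (-1)*(-4) - (-2)*(-5) = 4 - 10 = -6.
B⁻¹ = (1/-6) * [[-4, 2], [5, -1]].
Dividing each entry by -6 and reducing:
B⁻¹ =
[      2/3      -1/3 ]
[     -5/6       1/6 ]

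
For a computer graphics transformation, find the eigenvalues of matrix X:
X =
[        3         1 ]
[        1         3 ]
λ = 2, 4

Solve det(X - λI) = 0. For a 2×2 matrix the characteristic equation is λ² - (trace)λ + det = 0.
trace(X) = a + d = 3 + 3 = 6.
det(X) = a*d - b*c = (3)*(3) - (1)*(1) = 9 - 1 = 8.
Characteristic equation: λ² - (6)λ + (8) = 0.
Discriminant = (6)² - 4*(8) = 36 - 32 = 4.
λ = (6 ± √4) / 2 = (6 ± 2) / 2 = 2, 4.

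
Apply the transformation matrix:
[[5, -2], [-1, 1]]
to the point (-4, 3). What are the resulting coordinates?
(-26, 7)

Matrix multiplication:
[[5, -2], [-1, 1]] × [-4, 3]ᵀ
= [5×-4 + -2×3, -1×-4 + 1×3]ᵀ
= [-26.0000, 7.0000]ᵀ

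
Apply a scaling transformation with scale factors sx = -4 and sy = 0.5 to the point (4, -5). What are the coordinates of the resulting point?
(-16, -2.5)

Scaling matrix:
[[-4, 0], [0, 0.50]]
Result: (4 × -4, -5 × 0.5) = (-16, -2.5)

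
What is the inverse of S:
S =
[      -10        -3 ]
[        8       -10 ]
det(S) = 124
S⁻¹ =
[    -5/62     3/124 ]
[    -2/31     -5/62 ]

For a 2×2 matrix S = [[a, b], [c, d]] with det(S) ≠ 0, S⁻¹ = (1/det(S)) * [[d, -b], [-c, a]].
det(S) = (-10)*(-10) - (-3)*(8) = 100 + 24 = 124.
S⁻¹ = (1/124) * [[-10, 3], [-8, -10]].
Dividing each entry by 124 and reducing:
S⁻¹ =
[    -5/62     3/124 ]
[    -2/31     -5/62 ]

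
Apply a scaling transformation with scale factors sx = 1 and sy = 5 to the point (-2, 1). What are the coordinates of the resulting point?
(-2, 5)

Scaling matrix:
[[1, 0], [0, 5]]
Result: (-2 × 1, 1 × 5) = (-2, 5)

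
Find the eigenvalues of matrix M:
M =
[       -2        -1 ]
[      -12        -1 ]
λ = -5, 2

Solve det(M - λI) = 0. For a 2×2 matrix the characteristic equation is λ² - (trace)λ + det = 0.
trace(M) = a + d = -2 - 1 = -3.
det(M) = a*d - b*c = (-2)*(-1) - (-1)*(-12) = 2 - 12 = -10.
Characteristic equation: λ² - (-3)λ + (-10) = 0.
Discriminant = (-3)² - 4*(-10) = 9 + 40 = 49.
λ = (-3 ± √49) / 2 = (-3 ± 7) / 2 = -5, 2.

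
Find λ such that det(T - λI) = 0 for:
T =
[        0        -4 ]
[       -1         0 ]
λ = -2, 2

Solve det(T - λI) = 0. For a 2×2 matrix the characteristic equation is λ² - (trace)λ + det = 0.
trace(T) = a + d = 0 + 0 = 0.
det(T) = a*d - b*c = (0)*(0) - (-4)*(-1) = 0 - 4 = -4.
Characteristic equation: λ² - (0)λ + (-4) = 0.
Discriminant = (0)² - 4*(-4) = 0 + 16 = 16.
λ = (0 ± √16) / 2 = (0 ± 4) / 2 = -2, 2.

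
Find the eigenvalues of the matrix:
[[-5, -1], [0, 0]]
λ = -5 and λ = 0

Characteristic equation: det(A - λI) = 0
λ² - (trace)λ + (det) = 0
λ² - (-5)λ + (0) = 0
λ² + 5λ + 0 = 0
Solving: λ = -5, 0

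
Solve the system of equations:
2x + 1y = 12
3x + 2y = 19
x = 5, y = 2

Use elimination (row reduction):
Equation 1: 2x + 1y = 12.
Equation 2: 3x + 2y = 19.
Multiply Eq1 by 3 and Eq2 by 2: 6x + 3y = 36;  6x + 4y = 38.
Subtract: (1)y = 2, so y = 2.
Back-substitute into Eq1: 2x + 1*(2) = 12, so x = 5.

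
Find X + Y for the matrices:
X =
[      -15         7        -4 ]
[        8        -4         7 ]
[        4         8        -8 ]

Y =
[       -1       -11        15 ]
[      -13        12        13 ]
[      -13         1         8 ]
X + Y =
[      -16        -4        11 ]
[       -5         8        20 ]
[       -9         9         0 ]

Matrix addition is elementwise: (X+Y)[i][j] = X[i][j] + Y[i][j].
  (X+Y)[0][0] = (-15) + (-1) = -16
  (X+Y)[0][1] = (7) + (-11) = -4
  (X+Y)[0][2] = (-4) + (15) = 11
  (X+Y)[1][0] = (8) + (-13) = -5
  (X+Y)[1][1] = (-4) + (12) = 8
  (X+Y)[1][2] = (7) + (13) = 20
  (X+Y)[2][0] = (4) + (-13) = -9
  (X+Y)[2][1] = (8) + (1) = 9
  (X+Y)[2][2] = (-8) + (8) = 0
X + Y =
[      -16        -4        11 ]
[       -5         8        20 ]
[       -9         9         0 ]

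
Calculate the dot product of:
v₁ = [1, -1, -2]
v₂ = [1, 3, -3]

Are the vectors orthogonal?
4, No

The dot product is the sum of products of corresponding components.
v₁·v₂ = (1)*(1) + (-1)*(3) + (-2)*(-3) = 1 - 3 + 6 = 4.
Two vectors are orthogonal iff their dot product is 0; here the dot product is 4, so the vectors are not orthogonal.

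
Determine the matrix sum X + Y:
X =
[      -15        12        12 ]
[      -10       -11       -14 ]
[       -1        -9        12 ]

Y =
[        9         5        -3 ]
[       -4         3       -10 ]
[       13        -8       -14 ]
X + Y =
[       -6        17         9 ]
[      -14        -8       -24 ]
[       12       -17        -2 ]

Matrix addition is elementwise: (X+Y)[i][j] = X[i][j] + Y[i][j].
  (X+Y)[0][0] = (-15) + (9) = -6
  (X+Y)[0][1] = (12) + (5) = 17
  (X+Y)[0][2] = (12) + (-3) = 9
  (X+Y)[1][0] = (-10) + (-4) = -14
  (X+Y)[1][1] = (-11) + (3) = -8
  (X+Y)[1][2] = (-14) + (-10) = -24
  (X+Y)[2][0] = (-1) + (13) = 12
  (X+Y)[2][1] = (-9) + (-8) = -17
  (X+Y)[2][2] = (12) + (-14) = -2
X + Y =
[       -6        17         9 ]
[      -14        -8       -24 ]
[       12       -17        -2 ]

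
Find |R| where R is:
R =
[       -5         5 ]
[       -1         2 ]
det(R) = -5

For a 2×2 matrix [[a, b], [c, d]], det = a*d - b*c.
det(R) = (-5)*(2) - (5)*(-1) = -10 + 5 = -5.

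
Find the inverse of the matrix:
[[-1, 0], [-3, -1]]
[[-1, 0], [3, -1]]

For [[a,b],[c,d]], inverse = (1/det)·[[d,-b],[-c,a]]
det = -1·-1 - 0·-3 = 1
Inverse = (1/1)·[[-1, 0], [3, -1]]
        = [[-1, 0], [3, -1]]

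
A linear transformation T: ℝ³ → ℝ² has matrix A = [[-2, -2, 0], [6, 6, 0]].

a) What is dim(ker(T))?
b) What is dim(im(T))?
dim(ker) = 2, dim(im) = 1

Observe that row 2 = -3 × row 1 (so the rows are linearly dependent).
Thus rank(A) = 1 (only one linearly independent row).
dim(im(T)) = rank(A) = 1.
By the rank-nullity theorem applied to T: ℝ³ → ℝ², rank(A) + nullity(A) = 3 (the domain dimension), so dim(ker(T)) = 3 - 1 = 2.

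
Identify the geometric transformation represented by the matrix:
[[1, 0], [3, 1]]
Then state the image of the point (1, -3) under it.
vertical shear with factor 3; image of (1, -3) is (1, 0)

The matrix [[1, 0], [k, 1]] sends (x, y) to (x, 3x + y), leaving the x-coordinate fixed: a vertical shear.
The matrix [[1, 0], [3, 1]] represents: vertical shear with factor 3.
Applying it to (1, -3): [1·1 + 0·-3, 3·1 + 1·-3] = (1, 0).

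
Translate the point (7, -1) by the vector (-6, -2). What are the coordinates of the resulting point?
(1, -3)

Translation by (-6, -2):
x' = 7 + -6 = 1
y' = -1 + -2 = -3
Homogeneous matrix: [[1, 0, -6], [0, 1, -2], [0, 0, 1]]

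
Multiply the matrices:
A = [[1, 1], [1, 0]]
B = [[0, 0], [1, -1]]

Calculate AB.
[[1, -1], [0, 0]]

Each entry (i,j) of AB = sum over k of A[i][k]*B[k][j].
(AB)[0][0] = (1)*(0) + (1)*(1) = 1
(AB)[0][1] = (1)*(0) + (1)*(-1) = -1
(AB)[1][0] = (1)*(0) + (0)*(1) = 0
(AB)[1][1] = (1)*(0) + (0)*(-1) = 0
AB = [[1, -1], [0, 0]]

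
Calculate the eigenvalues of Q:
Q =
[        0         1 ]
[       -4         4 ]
λ = 2, 2

Solve det(Q - λI) = 0. For a 2×2 matrix the characteristic equation is λ² - (trace)λ + det = 0.
trace(Q) = a + d = 0 + 4 = 4.
det(Q) = a*d - b*c = (0)*(4) - (1)*(-4) = 0 + 4 = 4.
Characteristic equation: λ² - (4)λ + (4) = 0.
Discriminant = (4)² - 4*(4) = 16 - 16 = 0.
λ = (4 ± √0) / 2 = (4 ± 0) / 2 = 2, 2.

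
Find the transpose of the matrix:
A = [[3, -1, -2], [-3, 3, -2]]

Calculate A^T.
[[3, -3], [-1, 3], [-2, -2]]

The transpose sends entry (i,j) to (j,i); rows become columns.
Row 0 of A: [3, -1, -2] -> column 0 of A^T.
Row 1 of A: [-3, 3, -2] -> column 1 of A^T.
A^T = [[3, -3], [-1, 3], [-2, -2]]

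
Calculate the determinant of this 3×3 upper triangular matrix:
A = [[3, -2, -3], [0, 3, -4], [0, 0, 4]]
36

The determinant of a triangular matrix is the product of its diagonal entries (the off-diagonal entries above the diagonal do not affect it).
det(A) = (3) * (3) * (4) = 36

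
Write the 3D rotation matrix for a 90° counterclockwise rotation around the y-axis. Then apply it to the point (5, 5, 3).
R = [[0, 0, 1], [0, 1, 0], [-1, 0, 0]]; R·(5, 5, 3) = (3, 5, -5)

Rotation matrix for 90° around y-axis:
cos(90°) = 0, sin(90°) = 1
R = [[0, 0, 1], [0, 1, 0], [-1, 0, 0]]
Apply to (5, 5, 3): R·[5, 5, 3]ᵀ = (3, 5, -5)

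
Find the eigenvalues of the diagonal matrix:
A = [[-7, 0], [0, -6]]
λ₁ = -7, λ₂ = -6

The characteristic polynomial of A is det(A - λI) = (-7 - λ)(-6 - λ) = 0.
The roots are λ = -7 and λ = -6, so the eigenvalues are the diagonal entries.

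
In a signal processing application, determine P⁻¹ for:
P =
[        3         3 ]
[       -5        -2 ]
det(P) = 9
P⁻¹ =
[     -2/9      -1/3 ]
[      5/9       1/3 ]

For a 2×2 matrix P = [[a, b], [c, d]] with det(P) ≠ 0, P⁻¹ = (1/det(P)) * [[d, -b], [-c, a]].
det(P) = (3)*(-2) - (3)*(-5) = -6 + 15 = 9.
P⁻¹ = (1/9) * [[-2, -3], [5, 3]].
Dividing each entry by 9 and reducing:
P⁻¹ =
[     -2/9      -1/3 ]
[      5/9       1/3 ]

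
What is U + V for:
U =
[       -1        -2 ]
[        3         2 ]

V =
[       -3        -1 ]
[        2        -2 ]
U + V =
[       -4        -3 ]
[        5         0 ]

Matrix addition is elementwise: (U+V)[i][j] = U[i][j] + V[i][j].
  (U+V)[0][0] = (-1) + (-3) = -4
  (U+V)[0][1] = (-2) + (-1) = -3
  (U+V)[1][0] = (3) + (2) = 5
  (U+V)[1][1] = (2) + (-2) = 0
U + V =
[       -4        -3 ]
[        5         0 ]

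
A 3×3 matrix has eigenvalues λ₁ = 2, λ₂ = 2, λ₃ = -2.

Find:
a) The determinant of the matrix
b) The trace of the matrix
det = -8, trace = 2

Two standard eigenvalue identities:
- det(A) equals the product of the eigenvalues (counted with multiplicity).
- trace(A) equals the sum of the eigenvalues.
det(A) = (2)*(2)*(-2) = -8.
trace(A) = 2 + 2 - 2 = 2.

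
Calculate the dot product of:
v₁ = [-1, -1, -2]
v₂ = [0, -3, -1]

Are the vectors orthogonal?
5, No

The dot product is the sum of products of corresponding components.
v₁·v₂ = (-1)*(0) + (-1)*(-3) + (-2)*(-1) = 0 + 3 + 2 = 5.
Two vectors are orthogonal iff their dot product is 0; here the dot product is 5, so the vectors are not orthogonal.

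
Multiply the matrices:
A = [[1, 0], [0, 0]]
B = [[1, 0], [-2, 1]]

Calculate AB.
[[1, 0], [0, 0]]

Each entry (i,j) of AB = sum over k of A[i][k]*B[k][j].
(AB)[0][0] = (1)*(1) + (0)*(-2) = 1
(AB)[0][1] = (1)*(0) + (0)*(1) = 0
(AB)[1][0] = (0)*(1) + (0)*(-2) = 0
(AB)[1][1] = (0)*(0) + (0)*(1) = 0
AB = [[1, 0], [0, 0]]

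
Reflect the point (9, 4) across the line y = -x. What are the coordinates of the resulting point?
(-4, -9)

Reflection across line y = -x: (9, 4) → (-4, -9)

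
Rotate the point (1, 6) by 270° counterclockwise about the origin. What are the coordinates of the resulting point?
(6, -1)

Rotation matrix R(θ) = [[cos θ, -sin θ], [sin θ, cos θ]]; for θ = 270°:
R = [[0, 1], [-1, 0]]
Result: R × [1, 6]ᵀ = [0·1 + (1)·6, -1·1 + (0)·6]ᵀ = (6, -1)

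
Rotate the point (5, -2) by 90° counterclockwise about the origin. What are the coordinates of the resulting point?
(2, 5)

Rotation matrix R(θ) = [[cos θ, -sin θ], [sin θ, cos θ]]; for θ = 90°:
R = [[0, -1], [1, 0]]
Result: R × [5, -2]ᵀ = [0·5 + (-1)·-2, 1·5 + (0)·-2]ᵀ = (2, 5)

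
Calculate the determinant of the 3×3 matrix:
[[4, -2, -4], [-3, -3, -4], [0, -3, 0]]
-84

Expansion along first row:
det = 4·det([[-3,-4],[-3,0]]) - -2·det([[-3,-4],[0,0]]) + -4·det([[-3,-3],[0,-3]])
    = 4·(-3·0 - -4·-3) - -2·(-3·0 - -4·0) + -4·(-3·-3 - -3·0)
    = 4·-12 - -2·0 + -4·9
    = -48 + 0 + -36 = -84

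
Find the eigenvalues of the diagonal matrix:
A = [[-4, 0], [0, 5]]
λ₁ = -4, λ₂ = 5

The characteristic polynomial of A is det(A - λI) = (-4 - λ)(5 - λ) = 0.
The roots are λ = -4 and λ = 5, so the eigenvalues are the diagonal entries.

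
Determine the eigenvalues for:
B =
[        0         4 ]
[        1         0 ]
λ = -2, 2

Solve det(B - λI) = 0. For a 2×2 matrix the characteristic equation is λ² - (trace)λ + det = 0.
trace(B) = a + d = 0 + 0 = 0.
det(B) = a*d - b*c = (0)*(0) - (4)*(1) = 0 - 4 = -4.
Characteristic equation: λ² - (0)λ + (-4) = 0.
Discriminant = (0)² - 4*(-4) = 0 + 16 = 16.
λ = (0 ± √16) / 2 = (0 ± 4) / 2 = -2, 2.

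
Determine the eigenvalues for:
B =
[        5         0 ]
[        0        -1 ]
λ = -1, 5

Solve det(B - λI) = 0. For a 2×2 matrix the characteristic equation is λ² - (trace)λ + det = 0.
trace(B) = a + d = 5 - 1 = 4.
det(B) = a*d - b*c = (5)*(-1) - (0)*(0) = -5 - 0 = -5.
Characteristic equation: λ² - (4)λ + (-5) = 0.
Discriminant = (4)² - 4*(-5) = 16 + 20 = 36.
λ = (4 ± √36) / 2 = (4 ± 6) / 2 = -1, 5.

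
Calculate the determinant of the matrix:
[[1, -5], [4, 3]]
23

For a 2×2 matrix [[a, b], [c, d]], det = ad - bc
det = (1)(3) - (-5)(4) = 3 - -20 = 23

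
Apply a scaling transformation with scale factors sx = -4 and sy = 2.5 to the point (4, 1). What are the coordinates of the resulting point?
(-16, 2.5)

Scaling matrix:
[[-4, 0], [0, 2.50]]
Result: (4 × -4, 1 × 2.5) = (-16, 2.5)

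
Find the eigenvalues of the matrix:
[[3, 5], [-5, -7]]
λ = -2 and λ = -2

Characteristic equation: det(A - λI) = 0
λ² - (trace)λ + (det) = 0
λ² - (-4)λ + (4) = 0
λ² + 4λ + 4 = 0
Solving: λ = -2, -2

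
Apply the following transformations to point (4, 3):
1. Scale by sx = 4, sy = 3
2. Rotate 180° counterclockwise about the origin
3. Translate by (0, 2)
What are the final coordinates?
(-16, -7)

Step 1: Scale → (16, 9)
Step 2: Rotate 180° → (-16, -9)
Step 3: Translate → (-16, -7)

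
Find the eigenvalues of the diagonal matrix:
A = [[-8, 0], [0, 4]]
λ₁ = -8, λ₂ = 4

The characteristic polynomial of A is det(A - λI) = (-8 - λ)(4 - λ) = 0.
The roots are λ = -8 and λ = 4, so the eigenvalues are the diagonal entries.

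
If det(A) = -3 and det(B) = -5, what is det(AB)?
15

Use the multiplicative property of determinants: det(AB) = det(A)*det(B).
det(AB) = (-3)*(-5) = 15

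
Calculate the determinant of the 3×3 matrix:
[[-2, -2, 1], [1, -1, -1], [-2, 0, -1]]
-10

Expansion along first row:
det = -2·det([[-1,-1],[0,-1]]) - -2·det([[1,-1],[-2,-1]]) + 1·det([[1,-1],[-2,0]])
    = -2·(-1·-1 - -1·0) - -2·(1·-1 - -1·-2) + 1·(1·0 - -1·-2)
    = -2·1 - -2·-3 + 1·-2
    = -2 + -6 + -2 = -10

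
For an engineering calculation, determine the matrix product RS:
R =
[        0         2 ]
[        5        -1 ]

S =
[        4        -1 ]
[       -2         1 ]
RS =
[       -4         2 ]
[       22        -6 ]

Matrix multiplication: (RS)[i][j] = sum over k of R[i][k] * S[k][j].
  (RS)[0][0] = (0)*(4) + (2)*(-2) = -4
  (RS)[0][1] = (0)*(-1) + (2)*(1) = 2
  (RS)[1][0] = (5)*(4) + (-1)*(-2) = 22
  (RS)[1][1] = (5)*(-1) + (-1)*(1) = -6
RS =
[       -4         2 ]
[       22        -6 ]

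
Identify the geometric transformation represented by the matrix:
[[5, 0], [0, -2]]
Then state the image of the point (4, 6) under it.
non-uniform scaling by (5, -2); image of (4, 6) is (20, -12)

This is diagonal with distinct entries, so it scales the x-axis by 5 and the y-axis by -2.
The matrix [[5, 0], [0, -2]] represents: non-uniform scaling by (5, -2).
Applying it to (4, 6): [5·4 + 0·6, 0·4 + -2·6] = (20, -12).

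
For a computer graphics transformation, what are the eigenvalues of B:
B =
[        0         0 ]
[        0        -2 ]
λ = -2, 0

Solve det(B - λI) = 0. For a 2×2 matrix the characteristic equation is λ² - (trace)λ + det = 0.
trace(B) = a + d = 0 - 2 = -2.
det(B) = a*d - b*c = (0)*(-2) - (0)*(0) = 0 - 0 = 0.
Characteristic equation: λ² - (-2)λ + (0) = 0.
Discriminant = (-2)² - 4*(0) = 4 - 0 = 4.
λ = (-2 ± √4) / 2 = (-2 ± 2) / 2 = -2, 0.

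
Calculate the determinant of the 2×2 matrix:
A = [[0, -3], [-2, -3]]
-6

For A = [[a, b], [c, d]], det(A) = a*d - b*c.
det(A) = (0)*(-3) - (-3)*(-2) = 0 - 6 = -6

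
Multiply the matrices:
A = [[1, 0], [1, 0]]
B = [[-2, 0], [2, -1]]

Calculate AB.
[[-2, 0], [-2, 0]]

Each entry (i,j) of AB = sum over k of A[i][k]*B[k][j].
(AB)[0][0] = (1)*(-2) + (0)*(2) = -2
(AB)[0][1] = (1)*(0) + (0)*(-1) = 0
(AB)[1][0] = (1)*(-2) + (0)*(2) = -2
(AB)[1][1] = (1)*(0) + (0)*(-1) = 0
AB = [[-2, 0], [-2, 0]]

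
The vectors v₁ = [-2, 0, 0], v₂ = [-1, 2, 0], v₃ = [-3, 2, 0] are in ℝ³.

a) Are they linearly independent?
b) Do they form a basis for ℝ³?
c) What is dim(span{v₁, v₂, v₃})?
Not independent, not a basis, dim(span) = 2

Check whether v₃ can be written as a linear combination of v₁ and v₂.
v₃ = (1)·v₁ + (1)·v₂ = [-3, 2, 0], so the three vectors are linearly dependent.
Thus they do not form a basis for ℝ³, and dim(span{v₁, v₂, v₃}) = 2 (spanned by v₁ and v₂).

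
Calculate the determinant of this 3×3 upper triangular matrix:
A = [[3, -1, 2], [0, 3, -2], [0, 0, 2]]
18

The determinant of a triangular matrix is the product of its diagonal entries (the off-diagonal entries above the diagonal do not affect it).
det(A) = (3) * (3) * (2) = 18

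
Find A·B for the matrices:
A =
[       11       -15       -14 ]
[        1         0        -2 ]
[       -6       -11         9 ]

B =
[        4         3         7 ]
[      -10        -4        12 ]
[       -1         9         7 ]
AB =
[      208       -33      -201 ]
[        6       -15        -7 ]
[       77       107      -111 ]

Matrix multiplication: (AB)[i][j] = sum over k of A[i][k] * B[k][j].
  (AB)[0][0] = (11)*(4) + (-15)*(-10) + (-14)*(-1) = 208
  (AB)[0][1] = (11)*(3) + (-15)*(-4) + (-14)*(9) = -33
  (AB)[0][2] = (11)*(7) + (-15)*(12) + (-14)*(7) = -201
  (AB)[1][0] = (1)*(4) + (0)*(-10) + (-2)*(-1) = 6
  (AB)[1][1] = (1)*(3) + (0)*(-4) + (-2)*(9) = -15
  (AB)[1][2] = (1)*(7) + (0)*(12) + (-2)*(7) = -7
  (AB)[2][0] = (-6)*(4) + (-11)*(-10) + (9)*(-1) = 77
  (AB)[2][1] = (-6)*(3) + (-11)*(-4) + (9)*(9) = 107
  (AB)[2][2] = (-6)*(7) + (-11)*(12) + (9)*(7) = -111
AB =
[      208       -33      -201 ]
[        6       -15        -7 ]
[       77       107      -111 ]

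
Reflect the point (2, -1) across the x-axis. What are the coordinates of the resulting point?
(2, 1)

Reflection across x-axis: (2, -1) → (2, 1)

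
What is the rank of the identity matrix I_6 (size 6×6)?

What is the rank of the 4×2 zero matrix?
rank(I_6) = 6, rank(0) = 0

The identity I_6 has 6 columns that are the standard basis vectors e_1, …, e_6. These are linearly independent, so all 6 columns are pivots and rank(I_6) = 6.
The 4×2 zero matrix has every entry zero, so every row is the zero row and there are no pivots; rank(0) = 0.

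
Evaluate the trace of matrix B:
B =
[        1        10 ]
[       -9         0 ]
tr(B) = 1 + 0 = 1

The trace of a square matrix is the sum of its diagonal entries.
Diagonal entries of B: B[0][0] = 1, B[1][1] = 0.
tr(B) = 1 + 0 = 1.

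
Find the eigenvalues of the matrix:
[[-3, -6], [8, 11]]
λ = 3 and λ = 5

Characteristic equation: det(A - λI) = 0
λ² - (trace)λ + (det) = 0
λ² - (8)λ + (15) = 0
λ² - 8λ + 15 = 0
Solving: λ = 3, 5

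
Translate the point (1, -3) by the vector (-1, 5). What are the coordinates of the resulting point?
(0, 2)

Translation by (-1, 5):
x' = 1 + -1 = 0
y' = -3 + 5 = 2
Homogeneous matrix: [[1, 0, -1], [0, 1, 5], [0, 0, 1]]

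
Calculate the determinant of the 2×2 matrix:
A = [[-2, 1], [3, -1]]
-1

For A = [[a, b], [c, d]], det(A) = a*d - b*c.
det(A) = (-2)*(-1) - (1)*(3) = 2 - 3 = -1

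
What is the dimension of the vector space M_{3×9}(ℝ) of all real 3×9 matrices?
Dimension = 27

A real 3×9 matrix is determined by its 3·9 = 27 independent entries.
A standard basis is {E_ij : 1 ≤ i ≤ 3, 1 ≤ j ≤ 9}, where E_ij has a 1 in position (i, j) and 0 elsewhere — there are 27 such matrices, and they are linearly independent and span M_{3×9}(ℝ).
Therefore dim(M_{3×9}(ℝ)) = 27.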